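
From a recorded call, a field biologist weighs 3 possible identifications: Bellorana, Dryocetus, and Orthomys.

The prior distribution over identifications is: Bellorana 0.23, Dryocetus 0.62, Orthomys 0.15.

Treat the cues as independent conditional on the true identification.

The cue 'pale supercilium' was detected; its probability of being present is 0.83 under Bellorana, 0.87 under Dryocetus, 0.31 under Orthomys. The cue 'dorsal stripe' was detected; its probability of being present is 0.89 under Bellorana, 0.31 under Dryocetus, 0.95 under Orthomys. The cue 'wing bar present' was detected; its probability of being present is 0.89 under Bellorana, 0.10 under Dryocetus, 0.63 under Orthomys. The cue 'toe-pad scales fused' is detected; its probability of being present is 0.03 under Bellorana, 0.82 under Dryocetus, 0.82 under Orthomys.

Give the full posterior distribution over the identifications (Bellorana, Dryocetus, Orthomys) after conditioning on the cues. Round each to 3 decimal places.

By Bayes' rule with conditional independence, the unnormalized weight for each hypothesis is prior × ∏ likelihoods:
  Bellorana: 0.23 × 0.83 × 0.89 × 0.89 × 0.03 = 0.0045364
  Dryocetus: 0.62 × 0.87 × 0.31 × 0.10 × 0.82 = 0.013712
  Orthomys: 0.15 × 0.31 × 0.95 × 0.63 × 0.82 = 0.022821
Marginal likelihood of the evidence = 0.041069.
P(Bellorana | evidence) = 0.0045364 / 0.041069 ≈ 0.110
P(Dryocetus | evidence) = 0.013712 / 0.041069 ≈ 0.334
P(Orthomys | evidence) = 0.022821 / 0.041069 ≈ 0.556

0.110, 0.334, 0.556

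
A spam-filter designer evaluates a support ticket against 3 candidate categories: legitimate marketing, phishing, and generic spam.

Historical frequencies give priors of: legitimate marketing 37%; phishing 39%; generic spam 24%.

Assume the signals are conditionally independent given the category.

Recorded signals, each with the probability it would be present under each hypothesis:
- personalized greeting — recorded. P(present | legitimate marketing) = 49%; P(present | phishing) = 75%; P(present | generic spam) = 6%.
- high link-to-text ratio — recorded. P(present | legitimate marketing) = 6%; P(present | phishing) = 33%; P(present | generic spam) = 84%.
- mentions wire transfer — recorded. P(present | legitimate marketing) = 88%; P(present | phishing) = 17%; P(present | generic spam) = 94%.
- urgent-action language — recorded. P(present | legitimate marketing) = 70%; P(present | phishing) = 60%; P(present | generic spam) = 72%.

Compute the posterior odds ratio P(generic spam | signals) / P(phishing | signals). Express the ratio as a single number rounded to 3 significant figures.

0.831

Posterior odds equal prior odds times the likelihood ratio; only the two competing hypotheses matter.
  generic spam: 0.24 × 0.06 × 0.84 × 0.94 × 0.72 = 0.0081866
  phishing: 0.39 × 0.75 × 0.33 × 0.17 × 0.60 = 0.0098455
Odds(generic spam : phishing) = 0.0081866 / 0.0098455 ≈ 0.831.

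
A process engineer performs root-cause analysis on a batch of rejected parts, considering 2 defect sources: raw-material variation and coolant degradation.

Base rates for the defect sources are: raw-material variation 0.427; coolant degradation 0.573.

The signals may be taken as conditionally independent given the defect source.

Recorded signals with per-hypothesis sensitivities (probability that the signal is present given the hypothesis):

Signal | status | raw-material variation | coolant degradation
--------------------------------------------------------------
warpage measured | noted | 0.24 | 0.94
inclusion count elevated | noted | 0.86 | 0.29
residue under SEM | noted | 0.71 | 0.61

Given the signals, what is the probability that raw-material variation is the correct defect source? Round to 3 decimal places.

For each hypothesis, the unnormalized posterior weight is prior × product of the signal likelihoods:
  raw-material variation: 0.427 × 0.24 × 0.86 × 0.71 = 0.062574
  coolant degradation: 0.573 × 0.94 × 0.29 × 0.61 = 0.095282
Normalizing constant Z = 0.062574 + 0.095282 = 0.15786.
P(raw-material variation | evidence) = 0.062574 / 0.15786 ≈ 0.396.

0.396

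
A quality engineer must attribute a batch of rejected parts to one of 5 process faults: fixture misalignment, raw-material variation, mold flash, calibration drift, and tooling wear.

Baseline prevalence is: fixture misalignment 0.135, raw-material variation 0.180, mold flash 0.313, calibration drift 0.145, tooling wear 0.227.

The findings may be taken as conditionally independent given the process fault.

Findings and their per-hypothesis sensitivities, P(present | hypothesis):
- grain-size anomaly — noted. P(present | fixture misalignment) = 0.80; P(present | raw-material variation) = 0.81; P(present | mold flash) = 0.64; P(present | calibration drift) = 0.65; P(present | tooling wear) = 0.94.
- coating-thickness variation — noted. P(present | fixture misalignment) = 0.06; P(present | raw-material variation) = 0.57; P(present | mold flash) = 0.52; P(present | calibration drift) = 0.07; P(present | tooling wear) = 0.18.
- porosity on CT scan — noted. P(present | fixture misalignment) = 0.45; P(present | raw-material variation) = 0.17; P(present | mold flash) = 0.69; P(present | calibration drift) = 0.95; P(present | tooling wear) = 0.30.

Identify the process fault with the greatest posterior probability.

mold flash

By Bayes' rule with conditional independence, the unnormalized weight for each hypothesis is prior × ∏ likelihoods:
  fixture misalignment: 0.135 × 0.80 × 0.06 × 0.45 = 0.002916
  raw-material variation: 0.180 × 0.81 × 0.57 × 0.17 = 0.014128
  mold flash: 0.313 × 0.64 × 0.52 × 0.69 = 0.071875
  calibration drift: 0.145 × 0.65 × 0.07 × 0.95 = 0.0062676
  tooling wear: 0.227 × 0.94 × 0.18 × 0.30 = 0.011523
The unnormalized weights sum to 0.10671.
P(fixture misalignment | evidence) ≈ 0.002916 / 0.10671 ≈ 0.027
P(raw-material variation | evidence) ≈ 0.014128 / 0.10671 ≈ 0.132
P(mold flash | evidence) ≈ 0.071875 / 0.10671 ≈ 0.674
P(calibration drift | evidence) ≈ 0.0062676 / 0.10671 ≈ 0.059
P(tooling wear | evidence) ≈ 0.011523 / 0.10671 ≈ 0.108
The largest is 0.674, so mold flash is most probable.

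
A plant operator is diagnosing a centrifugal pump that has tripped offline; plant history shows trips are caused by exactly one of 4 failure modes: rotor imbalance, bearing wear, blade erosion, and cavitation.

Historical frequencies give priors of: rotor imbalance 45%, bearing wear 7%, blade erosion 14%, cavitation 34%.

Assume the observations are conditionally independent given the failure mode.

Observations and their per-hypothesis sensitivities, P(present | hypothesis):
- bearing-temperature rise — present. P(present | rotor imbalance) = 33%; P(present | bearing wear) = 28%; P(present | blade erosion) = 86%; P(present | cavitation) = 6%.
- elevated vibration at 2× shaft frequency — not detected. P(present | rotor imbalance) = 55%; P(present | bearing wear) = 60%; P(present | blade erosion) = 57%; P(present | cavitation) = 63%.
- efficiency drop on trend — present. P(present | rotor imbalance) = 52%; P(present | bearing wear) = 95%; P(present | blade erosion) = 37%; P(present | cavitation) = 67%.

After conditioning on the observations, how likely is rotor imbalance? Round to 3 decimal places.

Multiply each prior by the joint likelihood of the evidence pattern (using 1 − P(present | H) for each absent observation):
  rotor imbalance: 0.45 × 0.33 × (1 − 0.55) × 0.52 = 0.034749
  bearing wear: 0.07 × 0.28 × (1 − 0.60) × 0.95 = 0.007448
  blade erosion: 0.14 × 0.86 × (1 − 0.57) × 0.37 = 0.019156
  cavitation: 0.34 × 0.06 × (1 − 0.63) × 0.67 = 0.0050572
Marginal likelihood of the evidence = 0.06641.
P(rotor imbalance | evidence) = 0.034749 / 0.06641 ≈ 0.523.

0.523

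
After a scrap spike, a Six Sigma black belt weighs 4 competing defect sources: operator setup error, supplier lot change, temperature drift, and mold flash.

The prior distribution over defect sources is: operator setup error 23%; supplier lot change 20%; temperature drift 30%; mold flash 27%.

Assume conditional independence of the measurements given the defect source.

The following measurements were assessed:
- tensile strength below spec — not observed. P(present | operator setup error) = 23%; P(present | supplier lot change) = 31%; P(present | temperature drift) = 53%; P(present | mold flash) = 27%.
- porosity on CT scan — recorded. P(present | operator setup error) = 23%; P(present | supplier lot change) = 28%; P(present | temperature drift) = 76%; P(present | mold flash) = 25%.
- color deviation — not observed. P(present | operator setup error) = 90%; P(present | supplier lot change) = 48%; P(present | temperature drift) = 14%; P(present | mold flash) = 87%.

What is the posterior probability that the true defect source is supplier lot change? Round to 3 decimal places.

0.164

Multiply each prior by the joint likelihood of the measurement pattern (using 1 − P(present | H) for each absent measurement):
  operator setup error: 0.23 × (1 − 0.23) × 0.23 × (1 − 0.90) = 0.0040733
  supplier lot change: 0.20 × (1 − 0.31) × 0.28 × (1 − 0.48) = 0.020093
  temperature drift: 0.30 × (1 − 0.53) × 0.76 × (1 − 0.14) = 0.092158
  mold flash: 0.27 × (1 − 0.27) × 0.25 × (1 − 0.87) = 0.0064057
The unnormalized weights sum to 0.12273.
P(supplier lot change | evidence) = 0.020093 / 0.12273 ≈ 0.164.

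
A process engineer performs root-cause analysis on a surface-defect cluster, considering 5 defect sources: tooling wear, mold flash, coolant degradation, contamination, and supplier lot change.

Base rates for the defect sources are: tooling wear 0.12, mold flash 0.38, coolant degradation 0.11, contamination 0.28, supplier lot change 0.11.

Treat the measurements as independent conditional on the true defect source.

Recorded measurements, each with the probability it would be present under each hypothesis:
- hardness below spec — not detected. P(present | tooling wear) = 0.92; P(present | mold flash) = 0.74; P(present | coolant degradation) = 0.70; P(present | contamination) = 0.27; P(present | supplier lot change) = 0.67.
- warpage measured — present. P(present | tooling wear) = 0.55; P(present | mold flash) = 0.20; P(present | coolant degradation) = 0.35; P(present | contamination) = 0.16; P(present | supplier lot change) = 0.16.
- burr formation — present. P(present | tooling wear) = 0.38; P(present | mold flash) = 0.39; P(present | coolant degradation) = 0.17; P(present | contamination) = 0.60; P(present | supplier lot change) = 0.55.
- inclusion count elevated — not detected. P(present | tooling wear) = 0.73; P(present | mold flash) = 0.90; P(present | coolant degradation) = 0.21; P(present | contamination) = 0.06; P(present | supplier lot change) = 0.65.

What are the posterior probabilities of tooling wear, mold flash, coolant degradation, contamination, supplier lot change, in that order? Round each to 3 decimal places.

By Bayes' rule with conditional independence, the unnormalized weight for each hypothesis is prior × ∏ likelihoods (using 1 − P(present | H) for each absent measurement):
  tooling wear: 0.12 × (1 − 0.92) × 0.55 × 0.38 × (1 − 0.73) = 0.00054173
  mold flash: 0.38 × (1 − 0.74) × 0.20 × 0.39 × (1 − 0.90) = 0.00077064
  coolant degradation: 0.11 × (1 − 0.70) × 0.35 × 0.17 × (1 − 0.21) = 0.0015512
  contamination: 0.28 × (1 − 0.27) × 0.16 × 0.60 × (1 − 0.06) = 0.018445
  supplier lot change: 0.11 × (1 − 0.67) × 0.16 × 0.55 × (1 − 0.65) = 0.001118
Marginal likelihood of the evidence = 0.022427.
P(tooling wear | evidence) = 0.00054173 / 0.022427 ≈ 0.024
P(mold flash | evidence) = 0.00077064 / 0.022427 ≈ 0.034
P(coolant degradation | evidence) = 0.0015512 / 0.022427 ≈ 0.069
P(contamination | evidence) = 0.018445 / 0.022427 ≈ 0.822
P(supplier lot change | evidence) = 0.001118 / 0.022427 ≈ 0.050

0.024, 0.034, 0.069, 0.822, 0.050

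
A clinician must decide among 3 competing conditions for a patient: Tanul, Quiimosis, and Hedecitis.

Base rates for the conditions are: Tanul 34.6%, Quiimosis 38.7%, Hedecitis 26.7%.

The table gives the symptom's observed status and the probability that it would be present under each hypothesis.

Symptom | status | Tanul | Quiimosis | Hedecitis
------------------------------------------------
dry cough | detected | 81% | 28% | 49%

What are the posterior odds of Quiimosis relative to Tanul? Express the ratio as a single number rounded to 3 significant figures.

0.387

Posterior odds equal prior odds times the likelihood ratio; only the two competing hypotheses matter.
  Quiimosis: 0.387 × 0.28 = 0.10836
  Tanul: 0.346 × 0.81 = 0.28026
Odds(Quiimosis : Tanul) = 0.10836 / 0.28026 ≈ 0.387.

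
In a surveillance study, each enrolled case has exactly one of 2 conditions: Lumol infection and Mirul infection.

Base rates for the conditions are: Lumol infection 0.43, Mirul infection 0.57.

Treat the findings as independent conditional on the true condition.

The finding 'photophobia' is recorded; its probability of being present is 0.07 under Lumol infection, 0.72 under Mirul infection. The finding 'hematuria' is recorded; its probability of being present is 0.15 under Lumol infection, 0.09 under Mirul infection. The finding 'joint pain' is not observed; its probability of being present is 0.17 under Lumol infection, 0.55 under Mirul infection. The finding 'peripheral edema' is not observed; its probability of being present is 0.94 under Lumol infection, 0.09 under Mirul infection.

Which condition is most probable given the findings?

Multiply each prior by the joint likelihood of the evidence pattern (using 1 − P(present | H) for each absent finding):
  Lumol infection: 0.43 × 0.07 × 0.15 × (1 − 0.17) × (1 − 0.94) = 0.00022485
  Mirul infection: 0.57 × 0.72 × 0.09 × (1 − 0.55) × (1 − 0.09) = 0.015125
The unnormalized weights sum to 0.01535.
P(Lumol infection | evidence) ≈ 0.00022485 / 0.01535 ≈ 0.015
P(Mirul infection | evidence) ≈ 0.015125 / 0.01535 ≈ 0.985
The largest is 0.985, so Mirul infection is most probable.

Mirul infection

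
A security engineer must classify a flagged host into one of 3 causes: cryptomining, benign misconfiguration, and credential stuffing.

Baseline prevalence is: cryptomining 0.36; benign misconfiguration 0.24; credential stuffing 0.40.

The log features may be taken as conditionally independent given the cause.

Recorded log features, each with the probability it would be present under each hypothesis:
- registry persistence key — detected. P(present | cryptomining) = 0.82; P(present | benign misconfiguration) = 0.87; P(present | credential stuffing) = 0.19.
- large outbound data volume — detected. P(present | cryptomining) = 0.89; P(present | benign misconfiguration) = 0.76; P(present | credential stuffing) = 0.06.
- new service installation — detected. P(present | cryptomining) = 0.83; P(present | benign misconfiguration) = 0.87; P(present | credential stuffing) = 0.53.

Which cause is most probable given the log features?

cryptomining

Multiply each prior by the joint likelihood of the log feature pattern:
  cryptomining: 0.36 × 0.82 × 0.89 × 0.83 = 0.21806
  benign misconfiguration: 0.24 × 0.87 × 0.76 × 0.87 = 0.13806
  credential stuffing: 0.40 × 0.19 × 0.06 × 0.53 = 0.0024168
Normalizing constant Z = 0.21806 + 0.13806 + 0.0024168 = 0.35854.
P(cryptomining | evidence) ≈ 0.21806 / 0.35854 ≈ 0.608
P(benign misconfiguration | evidence) ≈ 0.13806 / 0.35854 ≈ 0.385
P(credential stuffing | evidence) ≈ 0.0024168 / 0.35854 ≈ 0.007
The largest is 0.608, so cryptomining is most probable.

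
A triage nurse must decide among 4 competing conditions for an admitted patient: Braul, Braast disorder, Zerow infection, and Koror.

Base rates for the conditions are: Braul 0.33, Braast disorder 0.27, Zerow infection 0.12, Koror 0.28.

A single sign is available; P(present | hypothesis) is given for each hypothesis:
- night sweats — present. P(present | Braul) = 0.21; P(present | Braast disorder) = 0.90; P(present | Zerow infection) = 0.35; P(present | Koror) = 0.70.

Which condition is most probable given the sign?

For each hypothesis, the unnormalized posterior weight is prior × likelihood:
  Braul: 0.33 × 0.21 = 0.0693
  Braast disorder: 0.27 × 0.90 = 0.243
  Zerow infection: 0.12 × 0.35 = 0.042
  Koror: 0.28 × 0.70 = 0.196
Marginal likelihood of the evidence = 0.5503.
P(Braul | evidence) ≈ 0.0693 / 0.5503 ≈ 0.126
P(Braast disorder | evidence) ≈ 0.243 / 0.5503 ≈ 0.442
P(Zerow infection | evidence) ≈ 0.042 / 0.5503 ≈ 0.076
P(Koror | evidence) ≈ 0.196 / 0.5503 ≈ 0.356
The largest is 0.442, so Braast disorder is most probable.

Braast disorder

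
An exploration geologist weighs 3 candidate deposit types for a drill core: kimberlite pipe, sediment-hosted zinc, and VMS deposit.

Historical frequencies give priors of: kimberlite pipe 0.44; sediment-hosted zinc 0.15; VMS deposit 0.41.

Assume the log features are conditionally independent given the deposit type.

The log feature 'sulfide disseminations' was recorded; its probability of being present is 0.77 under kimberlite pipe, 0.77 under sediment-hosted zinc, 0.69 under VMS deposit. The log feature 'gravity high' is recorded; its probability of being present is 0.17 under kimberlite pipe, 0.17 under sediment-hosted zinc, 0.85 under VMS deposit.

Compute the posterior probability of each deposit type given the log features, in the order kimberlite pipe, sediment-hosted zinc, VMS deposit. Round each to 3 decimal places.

0.181, 0.062, 0.757

By Bayes' rule with conditional independence, the unnormalized weight for each hypothesis is prior × ∏ likelihoods:
  kimberlite pipe: 0.44 × 0.77 × 0.17 = 0.057596
  sediment-hosted zinc: 0.15 × 0.77 × 0.17 = 0.019635
  VMS deposit: 0.41 × 0.69 × 0.85 = 0.24046
The unnormalized weights sum to 0.3177.
P(kimberlite pipe | evidence) = 0.057596 / 0.3177 ≈ 0.181
P(sediment-hosted zinc | evidence) = 0.019635 / 0.3177 ≈ 0.062
P(VMS deposit | evidence) = 0.24046 / 0.3177 ≈ 0.757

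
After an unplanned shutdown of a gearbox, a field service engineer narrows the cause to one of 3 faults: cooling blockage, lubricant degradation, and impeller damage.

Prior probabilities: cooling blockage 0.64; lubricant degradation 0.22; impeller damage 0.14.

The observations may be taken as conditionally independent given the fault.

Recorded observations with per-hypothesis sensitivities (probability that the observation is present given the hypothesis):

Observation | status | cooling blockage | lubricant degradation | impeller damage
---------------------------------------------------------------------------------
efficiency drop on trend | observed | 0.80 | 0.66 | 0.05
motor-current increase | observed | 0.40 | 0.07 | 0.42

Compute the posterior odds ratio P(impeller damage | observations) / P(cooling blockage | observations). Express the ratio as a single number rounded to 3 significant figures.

0.0144

Posterior odds equal prior odds times the likelihood ratio; only the two competing hypotheses matter.
  impeller damage: 0.14 × 0.05 × 0.42 = 0.00294
  cooling blockage: 0.64 × 0.80 × 0.40 = 0.2048
Posterior odds = 0.00294 / 0.2048 ≈ 0.0144.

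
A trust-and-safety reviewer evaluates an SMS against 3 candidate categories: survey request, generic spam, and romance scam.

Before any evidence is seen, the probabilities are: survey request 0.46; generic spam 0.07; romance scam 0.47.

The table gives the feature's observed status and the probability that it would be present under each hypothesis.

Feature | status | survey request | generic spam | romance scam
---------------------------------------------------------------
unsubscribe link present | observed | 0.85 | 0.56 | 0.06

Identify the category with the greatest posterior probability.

By Bayes' rule, the unnormalized weight for each hypothesis is prior × likelihood:
  survey request: 0.46 × 0.85 = 0.391
  generic spam: 0.07 × 0.56 = 0.0392
  romance scam: 0.47 × 0.06 = 0.0282
Marginal likelihood of the evidence = 0.4584.
P(survey request | evidence) ≈ 0.391 / 0.4584 ≈ 0.853
P(generic spam | evidence) ≈ 0.0392 / 0.4584 ≈ 0.086
P(romance scam | evidence) ≈ 0.0282 / 0.4584 ≈ 0.062
The largest is 0.853, so survey request is most probable.

survey request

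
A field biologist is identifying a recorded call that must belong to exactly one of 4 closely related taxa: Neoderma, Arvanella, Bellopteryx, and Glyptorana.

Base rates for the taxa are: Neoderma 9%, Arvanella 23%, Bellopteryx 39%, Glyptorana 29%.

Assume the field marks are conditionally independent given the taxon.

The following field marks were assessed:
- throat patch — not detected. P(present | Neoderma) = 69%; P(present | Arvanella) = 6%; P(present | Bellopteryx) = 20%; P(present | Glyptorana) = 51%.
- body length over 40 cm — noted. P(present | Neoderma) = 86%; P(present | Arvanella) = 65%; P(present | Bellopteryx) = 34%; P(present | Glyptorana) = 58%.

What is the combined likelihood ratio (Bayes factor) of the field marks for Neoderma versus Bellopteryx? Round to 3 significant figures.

The Bayes factor is the ratio of the joint likelihoods of the field mark pattern under the two hypotheses (using 1 − P(present | H) for each absent field mark).
  Neoderma: (1 − 0.69) × 0.86 = 0.2666
  Bellopteryx: (1 − 0.20) × 0.34 = 0.272
Bayes factor = 0.2666 / 0.272 ≈ 0.980

0.980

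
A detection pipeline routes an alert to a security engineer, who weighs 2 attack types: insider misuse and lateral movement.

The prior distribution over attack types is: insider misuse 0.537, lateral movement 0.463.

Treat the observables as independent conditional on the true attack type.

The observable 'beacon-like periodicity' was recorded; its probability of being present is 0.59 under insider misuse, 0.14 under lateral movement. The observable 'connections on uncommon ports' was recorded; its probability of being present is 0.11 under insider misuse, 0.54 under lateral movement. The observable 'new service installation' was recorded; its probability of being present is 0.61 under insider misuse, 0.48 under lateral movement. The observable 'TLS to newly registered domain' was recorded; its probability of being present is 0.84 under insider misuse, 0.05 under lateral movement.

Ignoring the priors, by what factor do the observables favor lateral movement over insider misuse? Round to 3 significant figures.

0.0546

Take the product of per-observable likelihoods under each hypothesis, then divide.
  lateral movement: 0.14 × 0.54 × 0.48 × 0.05 = 0.0018144
  insider misuse: 0.59 × 0.11 × 0.61 × 0.84 = 0.033255
Bayes factor = 0.0018144 / 0.033255 ≈ 0.0546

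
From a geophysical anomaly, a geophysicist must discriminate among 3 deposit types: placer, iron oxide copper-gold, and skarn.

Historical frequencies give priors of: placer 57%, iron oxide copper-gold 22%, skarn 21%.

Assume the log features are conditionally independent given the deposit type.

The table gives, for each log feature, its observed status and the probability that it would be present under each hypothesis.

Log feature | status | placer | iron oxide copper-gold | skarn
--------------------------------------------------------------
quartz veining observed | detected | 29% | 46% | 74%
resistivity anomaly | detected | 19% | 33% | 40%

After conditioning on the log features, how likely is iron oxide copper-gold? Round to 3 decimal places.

For each hypothesis, the unnormalized posterior weight is prior × product of the log feature likelihoods:
  placer: 0.57 × 0.29 × 0.19 = 0.031407
  iron oxide copper-gold: 0.22 × 0.46 × 0.33 = 0.033396
  skarn: 0.21 × 0.74 × 0.40 = 0.06216
Marginal likelihood of the evidence = 0.12696.
P(iron oxide copper-gold | evidence) = 0.033396 / 0.12696 ≈ 0.263.

0.263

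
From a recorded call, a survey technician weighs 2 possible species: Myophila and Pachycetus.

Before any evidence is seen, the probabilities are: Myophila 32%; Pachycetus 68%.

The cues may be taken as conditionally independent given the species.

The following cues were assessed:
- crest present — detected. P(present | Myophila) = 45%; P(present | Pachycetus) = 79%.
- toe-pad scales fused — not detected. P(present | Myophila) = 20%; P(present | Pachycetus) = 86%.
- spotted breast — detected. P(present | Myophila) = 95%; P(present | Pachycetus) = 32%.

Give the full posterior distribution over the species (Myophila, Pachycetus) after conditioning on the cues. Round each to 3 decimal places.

By Bayes' rule with conditional independence, the unnormalized weight for each hypothesis is prior × ∏ likelihoods (using 1 − P(present | H) for each absent cue):
  Myophila: 0.32 × 0.45 × (1 − 0.20) × 0.95 = 0.10944
  Pachycetus: 0.68 × 0.79 × (1 − 0.86) × 0.32 = 0.024067
Marginal likelihood of the evidence = 0.13351.
P(Myophila | evidence) = 0.10944 / 0.13351 ≈ 0.820
P(Pachycetus | evidence) = 0.024067 / 0.13351 ≈ 0.180

0.820, 0.180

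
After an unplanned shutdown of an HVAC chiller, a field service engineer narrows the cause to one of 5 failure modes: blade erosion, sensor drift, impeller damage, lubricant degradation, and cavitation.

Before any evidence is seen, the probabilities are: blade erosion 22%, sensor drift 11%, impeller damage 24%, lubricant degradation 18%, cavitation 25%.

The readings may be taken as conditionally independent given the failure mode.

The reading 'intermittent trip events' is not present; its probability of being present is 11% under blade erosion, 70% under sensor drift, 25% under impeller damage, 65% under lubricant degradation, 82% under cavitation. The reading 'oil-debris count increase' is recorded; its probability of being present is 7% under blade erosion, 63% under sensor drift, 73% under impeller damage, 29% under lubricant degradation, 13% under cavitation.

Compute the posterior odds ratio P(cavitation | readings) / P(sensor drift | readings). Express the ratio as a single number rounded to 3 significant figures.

0.281

Posterior odds equal prior odds times the likelihood ratio; only the two competing hypotheses matter (using 1 − P(present | H) for each absent reading).
  cavitation: 0.25 × (1 − 0.82) × 0.13 = 0.00585
  sensor drift: 0.11 × (1 − 0.70) × 0.63 = 0.02079
Posterior odds = 0.00585 / 0.02079 ≈ 0.281.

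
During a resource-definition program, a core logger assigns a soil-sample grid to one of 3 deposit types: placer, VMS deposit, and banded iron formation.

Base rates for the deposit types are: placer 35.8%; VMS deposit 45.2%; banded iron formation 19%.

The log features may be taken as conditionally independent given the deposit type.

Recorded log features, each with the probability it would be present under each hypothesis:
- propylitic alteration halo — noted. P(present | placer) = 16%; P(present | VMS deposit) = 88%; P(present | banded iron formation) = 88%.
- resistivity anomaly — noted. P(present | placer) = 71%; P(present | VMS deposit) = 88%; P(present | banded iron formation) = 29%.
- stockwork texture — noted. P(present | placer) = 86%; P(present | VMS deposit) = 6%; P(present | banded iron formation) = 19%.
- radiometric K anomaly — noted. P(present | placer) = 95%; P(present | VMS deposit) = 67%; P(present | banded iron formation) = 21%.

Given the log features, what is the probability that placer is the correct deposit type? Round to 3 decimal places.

By Bayes' rule with conditional independence, the unnormalized weight for each hypothesis is prior × ∏ likelihoods:
  placer: 0.358 × 0.16 × 0.71 × 0.86 × 0.95 = 0.033226
  VMS deposit: 0.452 × 0.88 × 0.88 × 0.06 × 0.67 = 0.014071
  banded iron formation: 0.190 × 0.88 × 0.29 × 0.19 × 0.21 = 0.0019347
Marginal likelihood of the evidence = 0.049232.
P(placer | evidence) = 0.033226 / 0.049232 ≈ 0.675.

0.675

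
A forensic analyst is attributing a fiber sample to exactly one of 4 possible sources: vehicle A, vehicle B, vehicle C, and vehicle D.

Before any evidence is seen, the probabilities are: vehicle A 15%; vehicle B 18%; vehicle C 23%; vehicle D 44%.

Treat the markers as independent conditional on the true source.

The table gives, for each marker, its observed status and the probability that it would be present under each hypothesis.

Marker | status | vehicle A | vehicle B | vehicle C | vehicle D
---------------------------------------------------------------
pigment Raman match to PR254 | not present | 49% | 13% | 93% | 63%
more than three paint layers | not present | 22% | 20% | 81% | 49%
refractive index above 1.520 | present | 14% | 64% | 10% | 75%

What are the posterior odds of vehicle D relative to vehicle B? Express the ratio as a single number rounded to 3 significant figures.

0.777

Posterior odds equal prior odds times the likelihood ratio; only the two competing hypotheses matter (using 1 − P(present | H) for each absent marker).
  vehicle D: 0.44 × (1 − 0.63) × (1 − 0.49) × 0.75 = 0.062271
  vehicle B: 0.18 × (1 − 0.13) × (1 − 0.20) × 0.64 = 0.080179
Odds(vehicle D : vehicle B) = 0.062271 / 0.080179 ≈ 0.777.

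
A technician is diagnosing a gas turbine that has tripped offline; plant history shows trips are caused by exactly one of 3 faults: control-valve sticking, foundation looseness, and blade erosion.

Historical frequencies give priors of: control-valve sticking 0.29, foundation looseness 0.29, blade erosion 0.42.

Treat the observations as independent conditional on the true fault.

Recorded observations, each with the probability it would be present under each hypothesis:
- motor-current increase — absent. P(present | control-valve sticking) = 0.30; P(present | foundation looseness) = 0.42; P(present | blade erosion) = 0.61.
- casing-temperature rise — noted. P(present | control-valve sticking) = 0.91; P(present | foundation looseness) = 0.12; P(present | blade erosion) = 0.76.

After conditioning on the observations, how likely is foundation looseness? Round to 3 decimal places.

0.061

By Bayes' rule with conditional independence, the unnormalized weight for each hypothesis is prior × ∏ likelihoods (using 1 − P(present | H) for each absent observation):
  control-valve sticking: 0.29 × (1 − 0.30) × 0.91 = 0.18473
  foundation looseness: 0.29 × (1 − 0.42) × 0.12 = 0.020184
  blade erosion: 0.42 × (1 − 0.61) × 0.76 = 0.12449
Marginal likelihood of the evidence = 0.3294.
P(foundation looseness | evidence) = 0.020184 / 0.3294 ≈ 0.061.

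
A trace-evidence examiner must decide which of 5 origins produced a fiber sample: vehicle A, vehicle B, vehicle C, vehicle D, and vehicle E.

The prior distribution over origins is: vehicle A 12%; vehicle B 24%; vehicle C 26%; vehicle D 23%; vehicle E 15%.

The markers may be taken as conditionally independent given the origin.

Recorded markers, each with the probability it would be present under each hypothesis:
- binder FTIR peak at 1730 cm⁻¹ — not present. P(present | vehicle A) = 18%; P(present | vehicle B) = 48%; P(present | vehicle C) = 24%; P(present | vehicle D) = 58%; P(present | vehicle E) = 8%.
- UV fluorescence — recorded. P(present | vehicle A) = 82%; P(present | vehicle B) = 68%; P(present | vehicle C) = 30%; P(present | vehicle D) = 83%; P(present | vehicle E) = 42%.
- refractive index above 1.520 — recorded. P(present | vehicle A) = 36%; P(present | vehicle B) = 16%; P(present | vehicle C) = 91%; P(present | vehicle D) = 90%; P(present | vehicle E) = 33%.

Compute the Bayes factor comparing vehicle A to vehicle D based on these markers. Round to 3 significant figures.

0.772

Joint likelihood of the marker pattern under each hypothesis (using 1 − P(present | H) for each absent marker):
  vehicle A: (1 − 0.18) × 0.82 × 0.36 = 0.24206
  vehicle D: (1 − 0.58) × 0.83 × 0.90 = 0.31374
Bayes factor = 0.24206 / 0.31374 ≈ 0.772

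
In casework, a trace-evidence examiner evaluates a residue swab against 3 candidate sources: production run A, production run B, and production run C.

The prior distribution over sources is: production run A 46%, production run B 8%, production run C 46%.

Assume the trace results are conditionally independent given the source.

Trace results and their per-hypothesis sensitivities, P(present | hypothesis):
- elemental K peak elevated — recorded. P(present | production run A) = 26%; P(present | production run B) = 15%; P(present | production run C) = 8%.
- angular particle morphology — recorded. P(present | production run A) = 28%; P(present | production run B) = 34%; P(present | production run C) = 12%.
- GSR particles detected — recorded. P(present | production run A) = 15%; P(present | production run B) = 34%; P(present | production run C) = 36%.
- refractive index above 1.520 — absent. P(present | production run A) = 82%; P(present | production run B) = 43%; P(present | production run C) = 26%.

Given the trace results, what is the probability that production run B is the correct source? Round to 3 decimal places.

By Bayes' rule with conditional independence, the unnormalized weight for each hypothesis is prior × ∏ likelihoods (using 1 − P(present | H) for each absent trace result):
  production run A: 0.46 × 0.26 × 0.28 × 0.15 × (1 − 0.82) = 0.00090418
  production run B: 0.08 × 0.15 × 0.34 × 0.34 × (1 − 0.43) = 0.0007907
  production run C: 0.46 × 0.08 × 0.12 × 0.36 × (1 − 0.26) = 0.0011764
Marginal likelihood of the evidence = 0.0028713.
P(production run B | evidence) = 0.0007907 / 0.0028713 ≈ 0.275.

0.275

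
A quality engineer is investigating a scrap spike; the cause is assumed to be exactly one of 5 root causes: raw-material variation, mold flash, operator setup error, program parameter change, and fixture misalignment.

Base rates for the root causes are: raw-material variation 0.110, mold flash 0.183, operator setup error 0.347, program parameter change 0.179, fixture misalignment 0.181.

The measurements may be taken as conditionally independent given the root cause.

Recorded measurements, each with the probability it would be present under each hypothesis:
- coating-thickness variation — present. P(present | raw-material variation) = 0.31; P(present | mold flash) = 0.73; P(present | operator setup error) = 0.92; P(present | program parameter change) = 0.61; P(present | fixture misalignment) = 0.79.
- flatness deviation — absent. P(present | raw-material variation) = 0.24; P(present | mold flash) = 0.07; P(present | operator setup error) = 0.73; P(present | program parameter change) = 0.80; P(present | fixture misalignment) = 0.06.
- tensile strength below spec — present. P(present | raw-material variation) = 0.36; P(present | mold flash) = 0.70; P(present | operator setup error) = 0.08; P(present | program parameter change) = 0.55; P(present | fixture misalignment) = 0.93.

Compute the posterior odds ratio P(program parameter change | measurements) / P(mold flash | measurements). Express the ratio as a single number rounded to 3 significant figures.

0.138

The normalizing constant cancels in an odds ratio, so compute prior × likelihood for the two hypotheses only (using 1 − P(present | H) for each absent measurement):
  program parameter change: 0.179 × 0.61 × (1 − 0.80) × 0.55 = 0.012011
  mold flash: 0.183 × 0.73 × (1 − 0.07) × 0.70 = 0.086967
Odds(program parameter change : mold flash) = 0.012011 / 0.086967 ≈ 0.138.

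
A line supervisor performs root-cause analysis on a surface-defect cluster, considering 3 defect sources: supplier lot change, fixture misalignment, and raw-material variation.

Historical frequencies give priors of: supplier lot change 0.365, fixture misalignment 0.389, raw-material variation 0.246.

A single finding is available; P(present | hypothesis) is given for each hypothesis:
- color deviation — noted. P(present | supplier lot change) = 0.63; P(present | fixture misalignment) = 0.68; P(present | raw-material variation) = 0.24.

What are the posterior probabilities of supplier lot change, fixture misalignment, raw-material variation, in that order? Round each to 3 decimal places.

0.415, 0.478, 0.107

For each hypothesis, the unnormalized posterior weight is prior × likelihood:
  supplier lot change: 0.365 × 0.63 = 0.22995
  fixture misalignment: 0.389 × 0.68 = 0.26452
  raw-material variation: 0.246 × 0.24 = 0.05904
The unnormalized weights sum to 0.55351.
P(supplier lot change | evidence) = 0.22995 / 0.55351 ≈ 0.415
P(fixture misalignment | evidence) = 0.26452 / 0.55351 ≈ 0.478
P(raw-material variation | evidence) = 0.05904 / 0.55351 ≈ 0.107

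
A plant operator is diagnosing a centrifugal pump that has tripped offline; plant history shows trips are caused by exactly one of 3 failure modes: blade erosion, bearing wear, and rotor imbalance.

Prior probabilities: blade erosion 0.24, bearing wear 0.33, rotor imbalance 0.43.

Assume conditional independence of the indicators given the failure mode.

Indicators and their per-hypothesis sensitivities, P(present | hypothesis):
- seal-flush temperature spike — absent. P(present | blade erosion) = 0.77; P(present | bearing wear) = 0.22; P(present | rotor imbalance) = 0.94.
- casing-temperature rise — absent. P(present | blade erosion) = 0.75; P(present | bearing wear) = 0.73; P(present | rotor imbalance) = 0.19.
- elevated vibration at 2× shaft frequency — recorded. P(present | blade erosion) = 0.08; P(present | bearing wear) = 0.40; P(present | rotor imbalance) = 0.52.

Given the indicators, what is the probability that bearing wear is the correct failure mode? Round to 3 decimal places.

Multiply each prior by the joint likelihood of the indicator pattern (using 1 − P(present | H) for each absent indicator):
  blade erosion: 0.24 × (1 − 0.77) × (1 − 0.75) × 0.08 = 0.001104
  bearing wear: 0.33 × (1 − 0.22) × (1 − 0.73) × 0.40 = 0.027799
  rotor imbalance: 0.43 × (1 − 0.94) × (1 − 0.19) × 0.52 = 0.010867
Normalizing constant Z = 0.001104 + 0.027799 + 0.010867 = 0.03977.
P(bearing wear | evidence) = 0.027799 / 0.03977 ≈ 0.699.

0.699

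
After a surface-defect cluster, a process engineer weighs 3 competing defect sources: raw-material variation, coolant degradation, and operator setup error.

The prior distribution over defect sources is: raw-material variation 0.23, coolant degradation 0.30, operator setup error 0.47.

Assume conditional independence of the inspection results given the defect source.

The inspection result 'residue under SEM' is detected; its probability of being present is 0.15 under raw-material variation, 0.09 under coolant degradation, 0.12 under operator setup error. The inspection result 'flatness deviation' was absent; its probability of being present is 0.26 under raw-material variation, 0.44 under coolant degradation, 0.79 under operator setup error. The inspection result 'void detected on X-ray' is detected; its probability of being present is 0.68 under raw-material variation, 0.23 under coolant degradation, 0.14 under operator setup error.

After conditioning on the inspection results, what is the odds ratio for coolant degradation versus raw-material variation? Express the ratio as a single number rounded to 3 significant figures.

Unnormalized posterior weight (prior times the inspection result likelihoods) for each of the two hypotheses (using 1 − P(present | H) for each absent inspection result):
  coolant degradation: 0.30 × 0.09 × (1 − 0.44) × 0.23 = 0.0034776
  raw-material variation: 0.23 × 0.15 × (1 − 0.26) × 0.68 = 0.01736
Posterior odds = 0.0034776 / 0.01736 ≈ 0.200.

0.200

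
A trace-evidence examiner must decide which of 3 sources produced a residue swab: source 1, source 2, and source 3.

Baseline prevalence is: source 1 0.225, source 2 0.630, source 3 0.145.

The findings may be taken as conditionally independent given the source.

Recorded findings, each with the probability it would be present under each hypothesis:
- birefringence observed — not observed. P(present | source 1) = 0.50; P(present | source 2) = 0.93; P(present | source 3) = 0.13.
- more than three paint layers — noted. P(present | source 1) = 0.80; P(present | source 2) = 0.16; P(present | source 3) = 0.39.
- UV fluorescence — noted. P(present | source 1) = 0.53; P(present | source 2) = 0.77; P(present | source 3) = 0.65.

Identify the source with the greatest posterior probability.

source 1

By Bayes' rule with conditional independence, the unnormalized weight for each hypothesis is prior × ∏ likelihoods (using 1 − P(present | H) for each absent finding):
  source 1: 0.225 × (1 − 0.50) × 0.80 × 0.53 = 0.0477
  source 2: 0.630 × (1 − 0.93) × 0.16 × 0.77 = 0.0054331
  source 3: 0.145 × (1 − 0.13) × 0.39 × 0.65 = 0.031979
The unnormalized weights sum to 0.085112.
P(source 1 | evidence) ≈ 0.0477 / 0.085112 ≈ 0.560
P(source 2 | evidence) ≈ 0.0054331 / 0.085112 ≈ 0.064
P(source 3 | evidence) ≈ 0.031979 / 0.085112 ≈ 0.376
The largest is 0.560, so source 1 is most probable.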